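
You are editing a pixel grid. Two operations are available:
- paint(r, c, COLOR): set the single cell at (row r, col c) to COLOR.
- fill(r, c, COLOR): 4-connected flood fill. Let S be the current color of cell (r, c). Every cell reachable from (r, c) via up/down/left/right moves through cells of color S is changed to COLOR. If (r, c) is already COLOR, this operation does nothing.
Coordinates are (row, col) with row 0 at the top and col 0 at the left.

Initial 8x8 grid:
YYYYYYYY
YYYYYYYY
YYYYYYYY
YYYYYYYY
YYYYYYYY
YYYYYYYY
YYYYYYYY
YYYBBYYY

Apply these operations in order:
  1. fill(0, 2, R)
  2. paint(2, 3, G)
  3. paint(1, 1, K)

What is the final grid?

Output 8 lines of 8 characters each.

After op 1 fill(0,2,R) [62 cells changed]:
RRRRRRRR
RRRRRRRR
RRRRRRRR
RRRRRRRR
RRRRRRRR
RRRRRRRR
RRRRRRRR
RRRBBRRR
After op 2 paint(2,3,G):
RRRRRRRR
RRRRRRRR
RRRGRRRR
RRRRRRRR
RRRRRRRR
RRRRRRRR
RRRRRRRR
RRRBBRRR
After op 3 paint(1,1,K):
RRRRRRRR
RKRRRRRR
RRRGRRRR
RRRRRRRR
RRRRRRRR
RRRRRRRR
RRRRRRRR
RRRBBRRR

Answer: RRRRRRRR
RKRRRRRR
RRRGRRRR
RRRRRRRR
RRRRRRRR
RRRRRRRR
RRRRRRRR
RRRBBRRR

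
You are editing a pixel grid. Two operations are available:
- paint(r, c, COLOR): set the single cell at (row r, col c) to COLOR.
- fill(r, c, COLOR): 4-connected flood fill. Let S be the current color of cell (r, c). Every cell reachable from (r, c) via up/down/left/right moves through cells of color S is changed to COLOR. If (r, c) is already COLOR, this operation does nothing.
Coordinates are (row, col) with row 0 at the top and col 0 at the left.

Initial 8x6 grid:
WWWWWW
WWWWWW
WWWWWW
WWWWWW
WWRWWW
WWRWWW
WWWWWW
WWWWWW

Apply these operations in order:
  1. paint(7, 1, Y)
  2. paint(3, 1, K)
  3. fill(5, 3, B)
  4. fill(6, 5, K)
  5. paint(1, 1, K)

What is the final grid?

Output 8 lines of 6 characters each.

Answer: KKKKKK
KKKKKK
KKKKKK
KKKKKK
KKRKKK
KKRKKK
KKKKKK
KYKKKK

Derivation:
After op 1 paint(7,1,Y):
WWWWWW
WWWWWW
WWWWWW
WWWWWW
WWRWWW
WWRWWW
WWWWWW
WYWWWW
After op 2 paint(3,1,K):
WWWWWW
WWWWWW
WWWWWW
WKWWWW
WWRWWW
WWRWWW
WWWWWW
WYWWWW
After op 3 fill(5,3,B) [44 cells changed]:
BBBBBB
BBBBBB
BBBBBB
BKBBBB
BBRBBB
BBRBBB
BBBBBB
BYBBBB
After op 4 fill(6,5,K) [44 cells changed]:
KKKKKK
KKKKKK
KKKKKK
KKKKKK
KKRKKK
KKRKKK
KKKKKK
KYKKKK
After op 5 paint(1,1,K):
KKKKKK
KKKKKK
KKKKKK
KKKKKK
KKRKKK
KKRKKK
KKKKKK
KYKKKK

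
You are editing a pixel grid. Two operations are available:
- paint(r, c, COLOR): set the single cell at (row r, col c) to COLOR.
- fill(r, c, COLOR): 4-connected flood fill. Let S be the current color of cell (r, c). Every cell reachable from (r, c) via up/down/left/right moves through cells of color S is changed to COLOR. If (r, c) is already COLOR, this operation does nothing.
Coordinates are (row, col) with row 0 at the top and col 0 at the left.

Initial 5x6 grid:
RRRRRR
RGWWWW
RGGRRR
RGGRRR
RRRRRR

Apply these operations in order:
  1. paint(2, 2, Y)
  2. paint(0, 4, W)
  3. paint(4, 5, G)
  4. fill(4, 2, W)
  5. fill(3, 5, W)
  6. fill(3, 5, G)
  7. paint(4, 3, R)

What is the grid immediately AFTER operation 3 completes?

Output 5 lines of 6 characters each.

Answer: RRRRWR
RGWWWW
RGYRRR
RGGRRR
RRRRRG

Derivation:
After op 1 paint(2,2,Y):
RRRRRR
RGWWWW
RGYRRR
RGGRRR
RRRRRR
After op 2 paint(0,4,W):
RRRRWR
RGWWWW
RGYRRR
RGGRRR
RRRRRR
After op 3 paint(4,5,G):
RRRRWR
RGWWWW
RGYRRR
RGGRRR
RRRRRG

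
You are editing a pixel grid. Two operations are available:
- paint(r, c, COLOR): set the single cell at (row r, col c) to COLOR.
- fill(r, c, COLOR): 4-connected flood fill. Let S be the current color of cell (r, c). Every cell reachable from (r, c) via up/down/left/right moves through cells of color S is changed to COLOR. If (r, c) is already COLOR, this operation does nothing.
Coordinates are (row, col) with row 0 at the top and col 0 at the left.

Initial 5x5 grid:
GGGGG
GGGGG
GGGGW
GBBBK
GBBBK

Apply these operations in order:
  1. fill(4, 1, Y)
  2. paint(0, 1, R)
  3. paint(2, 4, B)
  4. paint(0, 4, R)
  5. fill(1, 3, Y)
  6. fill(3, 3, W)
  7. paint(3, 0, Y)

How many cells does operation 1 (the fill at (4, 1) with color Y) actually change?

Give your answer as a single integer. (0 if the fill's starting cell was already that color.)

After op 1 fill(4,1,Y) [6 cells changed]:
GGGGG
GGGGG
GGGGW
GYYYK
GYYYK

Answer: 6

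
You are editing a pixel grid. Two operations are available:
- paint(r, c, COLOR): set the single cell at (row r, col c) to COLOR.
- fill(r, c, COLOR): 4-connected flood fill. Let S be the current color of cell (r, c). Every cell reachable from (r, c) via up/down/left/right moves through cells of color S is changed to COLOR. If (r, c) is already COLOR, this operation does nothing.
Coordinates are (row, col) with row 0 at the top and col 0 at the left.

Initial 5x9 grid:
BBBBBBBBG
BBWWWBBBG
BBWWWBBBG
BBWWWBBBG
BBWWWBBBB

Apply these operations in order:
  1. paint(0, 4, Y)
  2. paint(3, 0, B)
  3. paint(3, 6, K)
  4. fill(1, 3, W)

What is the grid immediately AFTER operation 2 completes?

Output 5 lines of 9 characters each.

After op 1 paint(0,4,Y):
BBBBYBBBG
BBWWWBBBG
BBWWWBBBG
BBWWWBBBG
BBWWWBBBB
After op 2 paint(3,0,B):
BBBBYBBBG
BBWWWBBBG
BBWWWBBBG
BBWWWBBBG
BBWWWBBBB

Answer: BBBBYBBBG
BBWWWBBBG
BBWWWBBBG
BBWWWBBBG
BBWWWBBBB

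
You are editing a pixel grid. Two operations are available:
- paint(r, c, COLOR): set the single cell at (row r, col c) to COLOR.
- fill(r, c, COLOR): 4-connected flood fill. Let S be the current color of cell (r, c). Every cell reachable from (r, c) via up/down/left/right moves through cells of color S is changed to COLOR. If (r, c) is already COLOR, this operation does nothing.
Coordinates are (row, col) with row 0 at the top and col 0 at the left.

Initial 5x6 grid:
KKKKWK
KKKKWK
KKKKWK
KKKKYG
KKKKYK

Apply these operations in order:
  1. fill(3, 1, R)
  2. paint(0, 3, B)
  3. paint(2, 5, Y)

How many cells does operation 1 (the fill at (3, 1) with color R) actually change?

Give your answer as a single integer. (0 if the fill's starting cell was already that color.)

After op 1 fill(3,1,R) [20 cells changed]:
RRRRWK
RRRRWK
RRRRWK
RRRRYG
RRRRYK

Answer: 20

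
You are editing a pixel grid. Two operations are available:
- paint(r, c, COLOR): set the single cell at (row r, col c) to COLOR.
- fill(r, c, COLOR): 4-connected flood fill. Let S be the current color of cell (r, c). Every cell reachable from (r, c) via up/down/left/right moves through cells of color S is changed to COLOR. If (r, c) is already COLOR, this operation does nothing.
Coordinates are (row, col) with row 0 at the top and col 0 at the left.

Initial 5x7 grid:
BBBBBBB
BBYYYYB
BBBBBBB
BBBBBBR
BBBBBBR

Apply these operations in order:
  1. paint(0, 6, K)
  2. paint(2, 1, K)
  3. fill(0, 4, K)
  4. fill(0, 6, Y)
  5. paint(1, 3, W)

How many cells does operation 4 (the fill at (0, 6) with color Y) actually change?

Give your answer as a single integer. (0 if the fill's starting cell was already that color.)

After op 1 paint(0,6,K):
BBBBBBK
BBYYYYB
BBBBBBB
BBBBBBR
BBBBBBR
After op 2 paint(2,1,K):
BBBBBBK
BBYYYYB
BKBBBBB
BBBBBBR
BBBBBBR
After op 3 fill(0,4,K) [27 cells changed]:
KKKKKKK
KKYYYYK
KKKKKKK
KKKKKKR
KKKKKKR
After op 4 fill(0,6,Y) [29 cells changed]:
YYYYYYY
YYYYYYY
YYYYYYY
YYYYYYR
YYYYYYR

Answer: 29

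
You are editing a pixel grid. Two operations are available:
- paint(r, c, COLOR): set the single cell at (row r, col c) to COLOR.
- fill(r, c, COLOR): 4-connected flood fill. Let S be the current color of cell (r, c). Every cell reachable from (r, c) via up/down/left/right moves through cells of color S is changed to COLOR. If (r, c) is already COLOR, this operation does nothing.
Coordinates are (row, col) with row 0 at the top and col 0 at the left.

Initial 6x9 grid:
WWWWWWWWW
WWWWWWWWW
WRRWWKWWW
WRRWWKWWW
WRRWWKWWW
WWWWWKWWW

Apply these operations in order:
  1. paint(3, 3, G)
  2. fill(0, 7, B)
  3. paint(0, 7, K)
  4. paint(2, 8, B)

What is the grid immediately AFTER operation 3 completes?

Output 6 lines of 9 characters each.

After op 1 paint(3,3,G):
WWWWWWWWW
WWWWWWWWW
WRRWWKWWW
WRRGWKWWW
WRRWWKWWW
WWWWWKWWW
After op 2 fill(0,7,B) [43 cells changed]:
BBBBBBBBB
BBBBBBBBB
BRRBBKBBB
BRRGBKBBB
BRRBBKBBB
BBBBBKBBB
After op 3 paint(0,7,K):
BBBBBBBKB
BBBBBBBBB
BRRBBKBBB
BRRGBKBBB
BRRBBKBBB
BBBBBKBBB

Answer: BBBBBBBKB
BBBBBBBBB
BRRBBKBBB
BRRGBKBBB
BRRBBKBBB
BBBBBKBBB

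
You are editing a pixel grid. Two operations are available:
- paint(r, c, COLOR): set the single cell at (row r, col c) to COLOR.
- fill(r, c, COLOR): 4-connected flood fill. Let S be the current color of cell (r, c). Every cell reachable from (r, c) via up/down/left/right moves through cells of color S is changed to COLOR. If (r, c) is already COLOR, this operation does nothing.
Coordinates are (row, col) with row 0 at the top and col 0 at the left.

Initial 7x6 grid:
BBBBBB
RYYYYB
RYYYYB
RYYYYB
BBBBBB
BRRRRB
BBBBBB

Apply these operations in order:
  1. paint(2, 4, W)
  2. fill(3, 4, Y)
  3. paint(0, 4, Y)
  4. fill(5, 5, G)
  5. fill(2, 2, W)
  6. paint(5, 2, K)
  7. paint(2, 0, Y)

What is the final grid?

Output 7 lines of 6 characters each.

After op 1 paint(2,4,W):
BBBBBB
RYYYYB
RYYYWB
RYYYYB
BBBBBB
BRRRRB
BBBBBB
After op 2 fill(3,4,Y) [0 cells changed]:
BBBBBB
RYYYYB
RYYYWB
RYYYYB
BBBBBB
BRRRRB
BBBBBB
After op 3 paint(0,4,Y):
BBBBYB
RYYYYB
RYYYWB
RYYYYB
BBBBBB
BRRRRB
BBBBBB
After op 4 fill(5,5,G) [18 cells changed]:
BBBBYG
RYYYYG
RYYYWG
RYYYYG
GGGGGG
GRRRRG
GGGGGG
After op 5 fill(2,2,W) [12 cells changed]:
BBBBWG
RWWWWG
RWWWWG
RWWWWG
GGGGGG
GRRRRG
GGGGGG
After op 6 paint(5,2,K):
BBBBWG
RWWWWG
RWWWWG
RWWWWG
GGGGGG
GRKRRG
GGGGGG
After op 7 paint(2,0,Y):
BBBBWG
RWWWWG
YWWWWG
RWWWWG
GGGGGG
GRKRRG
GGGGGG

Answer: BBBBWG
RWWWWG
YWWWWG
RWWWWG
GGGGGG
GRKRRG
GGGGGG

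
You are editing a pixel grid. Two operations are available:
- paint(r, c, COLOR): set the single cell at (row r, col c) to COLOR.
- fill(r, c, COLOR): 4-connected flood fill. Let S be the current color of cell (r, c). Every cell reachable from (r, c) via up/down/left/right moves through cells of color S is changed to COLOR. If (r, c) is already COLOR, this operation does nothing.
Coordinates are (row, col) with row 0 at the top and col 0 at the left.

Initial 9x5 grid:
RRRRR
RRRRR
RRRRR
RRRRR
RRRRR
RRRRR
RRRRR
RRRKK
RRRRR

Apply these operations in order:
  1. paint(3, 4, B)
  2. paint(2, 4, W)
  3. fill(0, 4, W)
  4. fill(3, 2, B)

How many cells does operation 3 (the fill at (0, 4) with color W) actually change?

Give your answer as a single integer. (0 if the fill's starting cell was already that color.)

Answer: 41

Derivation:
After op 1 paint(3,4,B):
RRRRR
RRRRR
RRRRR
RRRRB
RRRRR
RRRRR
RRRRR
RRRKK
RRRRR
After op 2 paint(2,4,W):
RRRRR
RRRRR
RRRRW
RRRRB
RRRRR
RRRRR
RRRRR
RRRKK
RRRRR
After op 3 fill(0,4,W) [41 cells changed]:
WWWWW
WWWWW
WWWWW
WWWWB
WWWWW
WWWWW
WWWWW
WWWKK
WWWWW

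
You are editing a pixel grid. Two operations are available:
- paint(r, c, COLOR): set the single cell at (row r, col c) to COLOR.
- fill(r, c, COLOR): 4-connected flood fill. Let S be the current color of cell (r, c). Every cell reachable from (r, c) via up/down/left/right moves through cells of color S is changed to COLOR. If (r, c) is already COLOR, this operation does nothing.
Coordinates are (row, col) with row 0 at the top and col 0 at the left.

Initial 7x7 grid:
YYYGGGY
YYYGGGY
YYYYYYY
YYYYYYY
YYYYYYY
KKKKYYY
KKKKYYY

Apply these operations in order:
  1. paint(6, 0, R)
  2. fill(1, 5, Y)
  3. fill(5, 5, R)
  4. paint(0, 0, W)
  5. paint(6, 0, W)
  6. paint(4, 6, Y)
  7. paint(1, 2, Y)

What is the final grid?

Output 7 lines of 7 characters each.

After op 1 paint(6,0,R):
YYYGGGY
YYYGGGY
YYYYYYY
YYYYYYY
YYYYYYY
KKKKYYY
RKKKYYY
After op 2 fill(1,5,Y) [6 cells changed]:
YYYYYYY
YYYYYYY
YYYYYYY
YYYYYYY
YYYYYYY
KKKKYYY
RKKKYYY
After op 3 fill(5,5,R) [41 cells changed]:
RRRRRRR
RRRRRRR
RRRRRRR
RRRRRRR
RRRRRRR
KKKKRRR
RKKKRRR
After op 4 paint(0,0,W):
WRRRRRR
RRRRRRR
RRRRRRR
RRRRRRR
RRRRRRR
KKKKRRR
RKKKRRR
After op 5 paint(6,0,W):
WRRRRRR
RRRRRRR
RRRRRRR
RRRRRRR
RRRRRRR
KKKKRRR
WKKKRRR
After op 6 paint(4,6,Y):
WRRRRRR
RRRRRRR
RRRRRRR
RRRRRRR
RRRRRRY
KKKKRRR
WKKKRRR
After op 7 paint(1,2,Y):
WRRRRRR
RRYRRRR
RRRRRRR
RRRRRRR
RRRRRRY
KKKKRRR
WKKKRRR

Answer: WRRRRRR
RRYRRRR
RRRRRRR
RRRRRRR
RRRRRRY
KKKKRRR
WKKKRRR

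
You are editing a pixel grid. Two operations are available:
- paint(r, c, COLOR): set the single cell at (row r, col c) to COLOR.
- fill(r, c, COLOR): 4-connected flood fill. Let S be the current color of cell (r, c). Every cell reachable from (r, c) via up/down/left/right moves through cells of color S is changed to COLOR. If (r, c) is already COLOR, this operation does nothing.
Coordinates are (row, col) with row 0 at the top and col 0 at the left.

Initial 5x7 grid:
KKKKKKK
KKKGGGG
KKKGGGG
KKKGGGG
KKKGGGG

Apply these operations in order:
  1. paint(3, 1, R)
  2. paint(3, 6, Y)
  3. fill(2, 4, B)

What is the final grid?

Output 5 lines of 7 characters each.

Answer: KKKKKKK
KKKBBBB
KKKBBBB
KRKBBBY
KKKBBBB

Derivation:
After op 1 paint(3,1,R):
KKKKKKK
KKKGGGG
KKKGGGG
KRKGGGG
KKKGGGG
After op 2 paint(3,6,Y):
KKKKKKK
KKKGGGG
KKKGGGG
KRKGGGY
KKKGGGG
After op 3 fill(2,4,B) [15 cells changed]:
KKKKKKK
KKKBBBB
KKKBBBB
KRKBBBY
KKKBBBB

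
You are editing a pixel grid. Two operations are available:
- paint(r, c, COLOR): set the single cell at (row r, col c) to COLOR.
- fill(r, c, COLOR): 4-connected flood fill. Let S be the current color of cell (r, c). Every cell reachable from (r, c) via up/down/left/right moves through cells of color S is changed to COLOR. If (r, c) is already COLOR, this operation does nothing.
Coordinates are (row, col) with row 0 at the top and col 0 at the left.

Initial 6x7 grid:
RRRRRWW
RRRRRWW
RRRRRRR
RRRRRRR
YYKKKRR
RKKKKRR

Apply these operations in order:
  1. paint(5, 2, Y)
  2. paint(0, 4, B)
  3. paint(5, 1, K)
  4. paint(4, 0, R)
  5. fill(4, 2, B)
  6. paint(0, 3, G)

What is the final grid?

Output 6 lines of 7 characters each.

Answer: RRRGBWW
RRRRRWW
RRRRRRR
RRRRRRR
RYBBBRR
RKYBBRR

Derivation:
After op 1 paint(5,2,Y):
RRRRRWW
RRRRRWW
RRRRRRR
RRRRRRR
YYKKKRR
RKYKKRR
After op 2 paint(0,4,B):
RRRRBWW
RRRRRWW
RRRRRRR
RRRRRRR
YYKKKRR
RKYKKRR
After op 3 paint(5,1,K):
RRRRBWW
RRRRRWW
RRRRRRR
RRRRRRR
YYKKKRR
RKYKKRR
After op 4 paint(4,0,R):
RRRRBWW
RRRRRWW
RRRRRRR
RRRRRRR
RYKKKRR
RKYKKRR
After op 5 fill(4,2,B) [5 cells changed]:
RRRRBWW
RRRRRWW
RRRRRRR
RRRRRRR
RYBBBRR
RKYBBRR
After op 6 paint(0,3,G):
RRRGBWW
RRRRRWW
RRRRRRR
RRRRRRR
RYBBBRR
RKYBBRR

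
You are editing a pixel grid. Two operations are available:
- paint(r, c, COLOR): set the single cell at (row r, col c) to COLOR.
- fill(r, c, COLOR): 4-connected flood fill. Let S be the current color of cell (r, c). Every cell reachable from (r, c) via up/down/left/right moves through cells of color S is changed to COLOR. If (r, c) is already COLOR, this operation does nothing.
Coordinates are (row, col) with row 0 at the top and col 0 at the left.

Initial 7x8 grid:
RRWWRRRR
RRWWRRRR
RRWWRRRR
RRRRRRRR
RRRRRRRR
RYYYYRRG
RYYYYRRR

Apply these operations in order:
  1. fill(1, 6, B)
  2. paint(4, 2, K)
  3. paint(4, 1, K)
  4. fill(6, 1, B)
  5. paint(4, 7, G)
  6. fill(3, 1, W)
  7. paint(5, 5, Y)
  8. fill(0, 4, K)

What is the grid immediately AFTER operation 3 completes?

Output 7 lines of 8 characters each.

After op 1 fill(1,6,B) [41 cells changed]:
BBWWBBBB
BBWWBBBB
BBWWBBBB
BBBBBBBB
BBBBBBBB
BYYYYBBG
BYYYYBBB
After op 2 paint(4,2,K):
BBWWBBBB
BBWWBBBB
BBWWBBBB
BBBBBBBB
BBKBBBBB
BYYYYBBG
BYYYYBBB
After op 3 paint(4,1,K):
BBWWBBBB
BBWWBBBB
BBWWBBBB
BBBBBBBB
BKKBBBBB
BYYYYBBG
BYYYYBBB

Answer: BBWWBBBB
BBWWBBBB
BBWWBBBB
BBBBBBBB
BKKBBBBB
BYYYYBBG
BYYYYBBB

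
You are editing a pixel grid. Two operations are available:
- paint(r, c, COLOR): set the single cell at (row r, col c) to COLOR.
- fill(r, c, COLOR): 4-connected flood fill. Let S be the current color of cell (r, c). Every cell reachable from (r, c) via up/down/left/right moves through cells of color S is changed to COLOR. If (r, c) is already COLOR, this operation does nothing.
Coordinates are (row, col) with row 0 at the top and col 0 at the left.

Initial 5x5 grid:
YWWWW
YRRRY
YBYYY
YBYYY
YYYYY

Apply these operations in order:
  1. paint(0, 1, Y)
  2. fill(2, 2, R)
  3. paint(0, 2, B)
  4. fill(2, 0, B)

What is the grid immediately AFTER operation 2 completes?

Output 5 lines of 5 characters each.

After op 1 paint(0,1,Y):
YYWWW
YRRRY
YBYYY
YBYYY
YYYYY
After op 2 fill(2,2,R) [17 cells changed]:
RRWWW
RRRRR
RBRRR
RBRRR
RRRRR

Answer: RRWWW
RRRRR
RBRRR
RBRRR
RRRRR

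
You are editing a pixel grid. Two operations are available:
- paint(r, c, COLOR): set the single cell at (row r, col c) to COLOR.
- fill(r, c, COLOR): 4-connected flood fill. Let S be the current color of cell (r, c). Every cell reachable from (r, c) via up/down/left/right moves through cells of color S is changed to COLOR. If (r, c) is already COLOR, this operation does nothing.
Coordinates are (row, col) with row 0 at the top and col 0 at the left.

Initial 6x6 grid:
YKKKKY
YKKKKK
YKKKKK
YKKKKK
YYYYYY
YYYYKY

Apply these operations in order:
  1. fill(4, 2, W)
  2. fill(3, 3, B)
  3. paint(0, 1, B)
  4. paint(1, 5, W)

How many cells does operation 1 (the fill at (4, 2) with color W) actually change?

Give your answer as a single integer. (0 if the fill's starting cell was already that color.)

Answer: 15

Derivation:
After op 1 fill(4,2,W) [15 cells changed]:
WKKKKY
WKKKKK
WKKKKK
WKKKKK
WWWWWW
WWWWKW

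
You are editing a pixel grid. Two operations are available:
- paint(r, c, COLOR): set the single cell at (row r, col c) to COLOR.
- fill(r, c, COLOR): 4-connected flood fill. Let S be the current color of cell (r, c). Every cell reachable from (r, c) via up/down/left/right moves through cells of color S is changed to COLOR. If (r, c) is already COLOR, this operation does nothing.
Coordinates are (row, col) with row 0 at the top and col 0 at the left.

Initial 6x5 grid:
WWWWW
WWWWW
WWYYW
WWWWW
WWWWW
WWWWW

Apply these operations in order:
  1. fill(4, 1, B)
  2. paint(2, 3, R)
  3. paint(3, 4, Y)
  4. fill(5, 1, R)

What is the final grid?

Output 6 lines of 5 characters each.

After op 1 fill(4,1,B) [28 cells changed]:
BBBBB
BBBBB
BBYYB
BBBBB
BBBBB
BBBBB
After op 2 paint(2,3,R):
BBBBB
BBBBB
BBYRB
BBBBB
BBBBB
BBBBB
After op 3 paint(3,4,Y):
BBBBB
BBBBB
BBYRB
BBBBY
BBBBB
BBBBB
After op 4 fill(5,1,R) [27 cells changed]:
RRRRR
RRRRR
RRYRR
RRRRY
RRRRR
RRRRR

Answer: RRRRR
RRRRR
RRYRR
RRRRY
RRRRR
RRRRR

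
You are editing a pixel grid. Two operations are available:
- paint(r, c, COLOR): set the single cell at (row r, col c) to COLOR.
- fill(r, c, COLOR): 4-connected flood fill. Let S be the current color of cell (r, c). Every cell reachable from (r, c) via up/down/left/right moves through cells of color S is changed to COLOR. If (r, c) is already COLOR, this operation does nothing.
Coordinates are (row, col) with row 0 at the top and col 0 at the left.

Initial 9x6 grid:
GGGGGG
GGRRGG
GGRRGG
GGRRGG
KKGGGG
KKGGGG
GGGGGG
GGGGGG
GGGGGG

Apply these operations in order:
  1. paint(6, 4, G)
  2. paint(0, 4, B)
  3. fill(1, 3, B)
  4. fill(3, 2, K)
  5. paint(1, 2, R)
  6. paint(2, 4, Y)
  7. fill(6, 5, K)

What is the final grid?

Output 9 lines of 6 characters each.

Answer: GGGGBK
GGRKKK
GGKKYK
GGKKKK
KKKKKK
KKKKKK
KKKKKK
KKKKKK
KKKKKK

Derivation:
After op 1 paint(6,4,G):
GGGGGG
GGRRGG
GGRRGG
GGRRGG
KKGGGG
KKGGGG
GGGGGG
GGGGGG
GGGGGG
After op 2 paint(0,4,B):
GGGGBG
GGRRGG
GGRRGG
GGRRGG
KKGGGG
KKGGGG
GGGGGG
GGGGGG
GGGGGG
After op 3 fill(1,3,B) [6 cells changed]:
GGGGBG
GGBBGG
GGBBGG
GGBBGG
KKGGGG
KKGGGG
GGGGGG
GGGGGG
GGGGGG
After op 4 fill(3,2,K) [6 cells changed]:
GGGGBG
GGKKGG
GGKKGG
GGKKGG
KKGGGG
KKGGGG
GGGGGG
GGGGGG
GGGGGG
After op 5 paint(1,2,R):
GGGGBG
GGRKGG
GGKKGG
GGKKGG
KKGGGG
KKGGGG
GGGGGG
GGGGGG
GGGGGG
After op 6 paint(2,4,Y):
GGGGBG
GGRKGG
GGKKYG
GGKKGG
KKGGGG
KKGGGG
GGGGGG
GGGGGG
GGGGGG
After op 7 fill(6,5,K) [32 cells changed]:
GGGGBK
GGRKKK
GGKKYK
GGKKKK
KKKKKK
KKKKKK
KKKKKK
KKKKKK
KKKKKK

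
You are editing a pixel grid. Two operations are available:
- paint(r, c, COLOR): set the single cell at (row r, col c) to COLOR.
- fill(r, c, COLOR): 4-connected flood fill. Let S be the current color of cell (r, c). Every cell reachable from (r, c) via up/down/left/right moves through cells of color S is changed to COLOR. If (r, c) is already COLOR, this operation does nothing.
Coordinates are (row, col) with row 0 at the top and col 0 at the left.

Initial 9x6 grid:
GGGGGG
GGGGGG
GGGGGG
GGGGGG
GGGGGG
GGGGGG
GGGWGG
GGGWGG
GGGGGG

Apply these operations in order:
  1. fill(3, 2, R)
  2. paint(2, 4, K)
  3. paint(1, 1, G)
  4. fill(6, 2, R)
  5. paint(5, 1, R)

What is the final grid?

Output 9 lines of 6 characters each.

Answer: RRRRRR
RGRRRR
RRRRKR
RRRRRR
RRRRRR
RRRRRR
RRRWRR
RRRWRR
RRRRRR

Derivation:
After op 1 fill(3,2,R) [52 cells changed]:
RRRRRR
RRRRRR
RRRRRR
RRRRRR
RRRRRR
RRRRRR
RRRWRR
RRRWRR
RRRRRR
After op 2 paint(2,4,K):
RRRRRR
RRRRRR
RRRRKR
RRRRRR
RRRRRR
RRRRRR
RRRWRR
RRRWRR
RRRRRR
After op 3 paint(1,1,G):
RRRRRR
RGRRRR
RRRRKR
RRRRRR
RRRRRR
RRRRRR
RRRWRR
RRRWRR
RRRRRR
After op 4 fill(6,2,R) [0 cells changed]:
RRRRRR
RGRRRR
RRRRKR
RRRRRR
RRRRRR
RRRRRR
RRRWRR
RRRWRR
RRRRRR
After op 5 paint(5,1,R):
RRRRRR
RGRRRR
RRRRKR
RRRRRR
RRRRRR
RRRRRR
RRRWRR
RRRWRR
RRRRRR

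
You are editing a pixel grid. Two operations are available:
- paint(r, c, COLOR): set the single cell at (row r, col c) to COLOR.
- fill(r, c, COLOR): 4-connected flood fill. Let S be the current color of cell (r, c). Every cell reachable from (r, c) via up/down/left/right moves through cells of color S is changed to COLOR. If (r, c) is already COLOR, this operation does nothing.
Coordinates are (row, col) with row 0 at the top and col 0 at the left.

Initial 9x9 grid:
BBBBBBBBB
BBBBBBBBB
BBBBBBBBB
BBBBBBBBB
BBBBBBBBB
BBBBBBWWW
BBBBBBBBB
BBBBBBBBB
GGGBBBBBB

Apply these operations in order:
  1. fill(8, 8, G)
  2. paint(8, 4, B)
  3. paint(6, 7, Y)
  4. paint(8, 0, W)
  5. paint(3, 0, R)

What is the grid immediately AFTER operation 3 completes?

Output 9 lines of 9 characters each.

Answer: GGGGGGGGG
GGGGGGGGG
GGGGGGGGG
GGGGGGGGG
GGGGGGGGG
GGGGGGWWW
GGGGGGGYG
GGGGGGGGG
GGGGBGGGG

Derivation:
After op 1 fill(8,8,G) [75 cells changed]:
GGGGGGGGG
GGGGGGGGG
GGGGGGGGG
GGGGGGGGG
GGGGGGGGG
GGGGGGWWW
GGGGGGGGG
GGGGGGGGG
GGGGGGGGG
After op 2 paint(8,4,B):
GGGGGGGGG
GGGGGGGGG
GGGGGGGGG
GGGGGGGGG
GGGGGGGGG
GGGGGGWWW
GGGGGGGGG
GGGGGGGGG
GGGGBGGGG
After op 3 paint(6,7,Y):
GGGGGGGGG
GGGGGGGGG
GGGGGGGGG
GGGGGGGGG
GGGGGGGGG
GGGGGGWWW
GGGGGGGYG
GGGGGGGGG
GGGGBGGGG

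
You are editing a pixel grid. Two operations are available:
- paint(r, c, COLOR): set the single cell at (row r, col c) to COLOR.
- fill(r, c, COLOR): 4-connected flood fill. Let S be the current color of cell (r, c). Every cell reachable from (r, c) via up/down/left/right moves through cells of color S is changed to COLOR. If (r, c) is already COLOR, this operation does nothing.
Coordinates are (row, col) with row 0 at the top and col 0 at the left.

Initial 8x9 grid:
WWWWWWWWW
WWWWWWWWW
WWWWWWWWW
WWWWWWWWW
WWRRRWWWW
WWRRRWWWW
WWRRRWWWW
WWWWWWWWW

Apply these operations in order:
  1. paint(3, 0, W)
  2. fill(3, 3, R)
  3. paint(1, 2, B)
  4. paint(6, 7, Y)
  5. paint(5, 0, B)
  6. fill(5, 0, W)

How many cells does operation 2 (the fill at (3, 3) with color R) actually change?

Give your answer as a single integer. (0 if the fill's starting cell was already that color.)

After op 1 paint(3,0,W):
WWWWWWWWW
WWWWWWWWW
WWWWWWWWW
WWWWWWWWW
WWRRRWWWW
WWRRRWWWW
WWRRRWWWW
WWWWWWWWW
After op 2 fill(3,3,R) [63 cells changed]:
RRRRRRRRR
RRRRRRRRR
RRRRRRRRR
RRRRRRRRR
RRRRRRRRR
RRRRRRRRR
RRRRRRRRR
RRRRRRRRR

Answer: 63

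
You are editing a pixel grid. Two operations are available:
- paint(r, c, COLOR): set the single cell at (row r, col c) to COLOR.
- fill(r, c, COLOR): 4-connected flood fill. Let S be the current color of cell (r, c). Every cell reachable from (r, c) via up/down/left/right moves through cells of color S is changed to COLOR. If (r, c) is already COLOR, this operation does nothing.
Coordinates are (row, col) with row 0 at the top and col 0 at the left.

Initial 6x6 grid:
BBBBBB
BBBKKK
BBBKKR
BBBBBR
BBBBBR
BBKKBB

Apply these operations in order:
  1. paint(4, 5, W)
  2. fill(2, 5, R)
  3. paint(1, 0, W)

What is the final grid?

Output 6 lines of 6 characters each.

Answer: BBBBBB
WBBKKK
BBBKKR
BBBBBR
BBBBBW
BBKKBB

Derivation:
After op 1 paint(4,5,W):
BBBBBB
BBBKKK
BBBKKR
BBBBBR
BBBBBW
BBKKBB
After op 2 fill(2,5,R) [0 cells changed]:
BBBBBB
BBBKKK
BBBKKR
BBBBBR
BBBBBW
BBKKBB
After op 3 paint(1,0,W):
BBBBBB
WBBKKK
BBBKKR
BBBBBR
BBBBBW
BBKKBB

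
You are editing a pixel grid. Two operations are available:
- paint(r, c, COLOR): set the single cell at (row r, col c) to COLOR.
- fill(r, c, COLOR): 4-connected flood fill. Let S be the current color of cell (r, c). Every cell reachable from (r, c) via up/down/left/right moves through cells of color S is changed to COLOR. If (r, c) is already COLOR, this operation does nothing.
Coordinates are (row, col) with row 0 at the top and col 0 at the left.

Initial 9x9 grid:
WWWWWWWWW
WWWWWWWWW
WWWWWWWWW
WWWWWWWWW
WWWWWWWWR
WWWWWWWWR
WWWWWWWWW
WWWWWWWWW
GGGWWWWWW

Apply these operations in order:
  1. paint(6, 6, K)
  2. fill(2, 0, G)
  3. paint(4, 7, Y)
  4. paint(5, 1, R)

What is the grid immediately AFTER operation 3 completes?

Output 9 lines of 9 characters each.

After op 1 paint(6,6,K):
WWWWWWWWW
WWWWWWWWW
WWWWWWWWW
WWWWWWWWW
WWWWWWWWR
WWWWWWWWR
WWWWWWKWW
WWWWWWWWW
GGGWWWWWW
After op 2 fill(2,0,G) [75 cells changed]:
GGGGGGGGG
GGGGGGGGG
GGGGGGGGG
GGGGGGGGG
GGGGGGGGR
GGGGGGGGR
GGGGGGKGG
GGGGGGGGG
GGGGGGGGG
After op 3 paint(4,7,Y):
GGGGGGGGG
GGGGGGGGG
GGGGGGGGG
GGGGGGGGG
GGGGGGGYR
GGGGGGGGR
GGGGGGKGG
GGGGGGGGG
GGGGGGGGG

Answer: GGGGGGGGG
GGGGGGGGG
GGGGGGGGG
GGGGGGGGG
GGGGGGGYR
GGGGGGGGR
GGGGGGKGG
GGGGGGGGG
GGGGGGGGG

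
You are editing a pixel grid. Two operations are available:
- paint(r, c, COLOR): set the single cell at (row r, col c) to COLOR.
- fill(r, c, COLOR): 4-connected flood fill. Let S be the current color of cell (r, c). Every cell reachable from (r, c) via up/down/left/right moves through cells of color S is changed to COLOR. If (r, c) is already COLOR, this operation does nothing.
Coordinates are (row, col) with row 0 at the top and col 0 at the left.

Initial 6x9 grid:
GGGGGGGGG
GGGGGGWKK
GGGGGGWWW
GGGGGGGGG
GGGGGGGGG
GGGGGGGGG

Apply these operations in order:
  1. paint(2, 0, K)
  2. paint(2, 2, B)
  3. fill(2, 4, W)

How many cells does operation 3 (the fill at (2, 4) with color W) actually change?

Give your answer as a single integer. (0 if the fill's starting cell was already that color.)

After op 1 paint(2,0,K):
GGGGGGGGG
GGGGGGWKK
KGGGGGWWW
GGGGGGGGG
GGGGGGGGG
GGGGGGGGG
After op 2 paint(2,2,B):
GGGGGGGGG
GGGGGGWKK
KGBGGGWWW
GGGGGGGGG
GGGGGGGGG
GGGGGGGGG
After op 3 fill(2,4,W) [46 cells changed]:
WWWWWWWWW
WWWWWWWKK
KWBWWWWWW
WWWWWWWWW
WWWWWWWWW
WWWWWWWWW

Answer: 46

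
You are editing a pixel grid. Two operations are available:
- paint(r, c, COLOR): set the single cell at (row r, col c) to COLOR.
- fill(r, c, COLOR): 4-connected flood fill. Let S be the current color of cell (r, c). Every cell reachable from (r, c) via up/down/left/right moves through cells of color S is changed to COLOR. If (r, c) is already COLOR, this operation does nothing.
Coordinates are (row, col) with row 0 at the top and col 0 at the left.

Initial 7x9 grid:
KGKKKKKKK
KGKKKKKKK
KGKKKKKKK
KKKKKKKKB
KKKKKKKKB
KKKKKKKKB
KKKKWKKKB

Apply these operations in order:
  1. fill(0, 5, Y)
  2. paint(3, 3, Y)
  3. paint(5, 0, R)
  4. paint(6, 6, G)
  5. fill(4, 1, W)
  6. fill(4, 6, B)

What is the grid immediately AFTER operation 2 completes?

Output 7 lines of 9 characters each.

After op 1 fill(0,5,Y) [55 cells changed]:
YGYYYYYYY
YGYYYYYYY
YGYYYYYYY
YYYYYYYYB
YYYYYYYYB
YYYYYYYYB
YYYYWYYYB
After op 2 paint(3,3,Y):
YGYYYYYYY
YGYYYYYYY
YGYYYYYYY
YYYYYYYYB
YYYYYYYYB
YYYYYYYYB
YYYYWYYYB

Answer: YGYYYYYYY
YGYYYYYYY
YGYYYYYYY
YYYYYYYYB
YYYYYYYYB
YYYYYYYYB
YYYYWYYYB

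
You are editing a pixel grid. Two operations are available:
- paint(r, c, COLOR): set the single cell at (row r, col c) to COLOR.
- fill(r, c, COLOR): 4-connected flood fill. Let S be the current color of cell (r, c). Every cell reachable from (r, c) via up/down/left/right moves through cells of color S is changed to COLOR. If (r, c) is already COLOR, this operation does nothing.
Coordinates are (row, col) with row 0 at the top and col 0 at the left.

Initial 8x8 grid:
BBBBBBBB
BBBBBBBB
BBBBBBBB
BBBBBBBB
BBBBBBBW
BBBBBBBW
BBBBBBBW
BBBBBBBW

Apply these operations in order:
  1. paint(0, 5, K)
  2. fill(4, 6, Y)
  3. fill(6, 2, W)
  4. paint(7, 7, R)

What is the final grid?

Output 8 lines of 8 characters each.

After op 1 paint(0,5,K):
BBBBBKBB
BBBBBBBB
BBBBBBBB
BBBBBBBB
BBBBBBBW
BBBBBBBW
BBBBBBBW
BBBBBBBW
After op 2 fill(4,6,Y) [59 cells changed]:
YYYYYKYY
YYYYYYYY
YYYYYYYY
YYYYYYYY
YYYYYYYW
YYYYYYYW
YYYYYYYW
YYYYYYYW
After op 3 fill(6,2,W) [59 cells changed]:
WWWWWKWW
WWWWWWWW
WWWWWWWW
WWWWWWWW
WWWWWWWW
WWWWWWWW
WWWWWWWW
WWWWWWWW
After op 4 paint(7,7,R):
WWWWWKWW
WWWWWWWW
WWWWWWWW
WWWWWWWW
WWWWWWWW
WWWWWWWW
WWWWWWWW
WWWWWWWR

Answer: WWWWWKWW
WWWWWWWW
WWWWWWWW
WWWWWWWW
WWWWWWWW
WWWWWWWW
WWWWWWWW
WWWWWWWR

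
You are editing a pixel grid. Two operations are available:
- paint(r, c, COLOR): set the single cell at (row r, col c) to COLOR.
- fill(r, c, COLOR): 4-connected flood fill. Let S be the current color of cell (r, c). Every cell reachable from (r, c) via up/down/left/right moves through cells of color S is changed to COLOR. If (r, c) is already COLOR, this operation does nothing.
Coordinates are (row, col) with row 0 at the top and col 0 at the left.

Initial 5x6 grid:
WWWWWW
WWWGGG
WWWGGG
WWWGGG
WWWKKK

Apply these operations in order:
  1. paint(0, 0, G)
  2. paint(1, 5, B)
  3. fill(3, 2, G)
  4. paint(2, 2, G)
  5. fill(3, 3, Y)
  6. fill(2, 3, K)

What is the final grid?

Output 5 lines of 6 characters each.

After op 1 paint(0,0,G):
GWWWWW
WWWGGG
WWWGGG
WWWGGG
WWWKKK
After op 2 paint(1,5,B):
GWWWWW
WWWGGB
WWWGGG
WWWGGG
WWWKKK
After op 3 fill(3,2,G) [17 cells changed]:
GGGGGG
GGGGGB
GGGGGG
GGGGGG
GGGKKK
After op 4 paint(2,2,G):
GGGGGG
GGGGGB
GGGGGG
GGGGGG
GGGKKK
After op 5 fill(3,3,Y) [26 cells changed]:
YYYYYY
YYYYYB
YYYYYY
YYYYYY
YYYKKK
After op 6 fill(2,3,K) [26 cells changed]:
KKKKKK
KKKKKB
KKKKKK
KKKKKK
KKKKKK

Answer: KKKKKK
KKKKKB
KKKKKK
KKKKKK
KKKKKK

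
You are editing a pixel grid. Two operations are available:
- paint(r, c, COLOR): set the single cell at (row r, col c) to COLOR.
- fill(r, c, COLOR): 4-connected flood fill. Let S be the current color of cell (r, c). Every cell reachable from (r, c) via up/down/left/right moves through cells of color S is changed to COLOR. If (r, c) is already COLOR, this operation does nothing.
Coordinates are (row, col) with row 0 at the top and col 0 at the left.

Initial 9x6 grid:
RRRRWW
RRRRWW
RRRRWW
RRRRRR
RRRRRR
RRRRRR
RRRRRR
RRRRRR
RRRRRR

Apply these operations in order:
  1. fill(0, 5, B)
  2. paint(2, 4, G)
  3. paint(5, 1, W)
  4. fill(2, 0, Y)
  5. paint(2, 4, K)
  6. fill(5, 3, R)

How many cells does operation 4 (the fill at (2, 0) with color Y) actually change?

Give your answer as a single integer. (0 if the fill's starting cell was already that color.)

After op 1 fill(0,5,B) [6 cells changed]:
RRRRBB
RRRRBB
RRRRBB
RRRRRR
RRRRRR
RRRRRR
RRRRRR
RRRRRR
RRRRRR
After op 2 paint(2,4,G):
RRRRBB
RRRRBB
RRRRGB
RRRRRR
RRRRRR
RRRRRR
RRRRRR
RRRRRR
RRRRRR
After op 3 paint(5,1,W):
RRRRBB
RRRRBB
RRRRGB
RRRRRR
RRRRRR
RWRRRR
RRRRRR
RRRRRR
RRRRRR
After op 4 fill(2,0,Y) [47 cells changed]:
YYYYBB
YYYYBB
YYYYGB
YYYYYY
YYYYYY
YWYYYY
YYYYYY
YYYYYY
YYYYYY

Answer: 47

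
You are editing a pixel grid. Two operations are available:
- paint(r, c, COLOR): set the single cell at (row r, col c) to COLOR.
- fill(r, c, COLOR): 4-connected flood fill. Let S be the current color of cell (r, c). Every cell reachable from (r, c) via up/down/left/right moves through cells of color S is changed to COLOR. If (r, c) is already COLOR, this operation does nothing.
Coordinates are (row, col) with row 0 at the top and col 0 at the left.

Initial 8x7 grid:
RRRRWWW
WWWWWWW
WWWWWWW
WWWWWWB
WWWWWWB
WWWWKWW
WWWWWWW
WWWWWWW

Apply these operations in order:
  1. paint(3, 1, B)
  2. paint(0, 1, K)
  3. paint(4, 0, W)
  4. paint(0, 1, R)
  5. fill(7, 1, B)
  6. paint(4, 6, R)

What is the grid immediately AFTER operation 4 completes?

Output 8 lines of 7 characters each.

Answer: RRRRWWW
WWWWWWW
WWWWWWW
WBWWWWB
WWWWWWB
WWWWKWW
WWWWWWW
WWWWWWW

Derivation:
After op 1 paint(3,1,B):
RRRRWWW
WWWWWWW
WWWWWWW
WBWWWWB
WWWWWWB
WWWWKWW
WWWWWWW
WWWWWWW
After op 2 paint(0,1,K):
RKRRWWW
WWWWWWW
WWWWWWW
WBWWWWB
WWWWWWB
WWWWKWW
WWWWWWW
WWWWWWW
After op 3 paint(4,0,W):
RKRRWWW
WWWWWWW
WWWWWWW
WBWWWWB
WWWWWWB
WWWWKWW
WWWWWWW
WWWWWWW
After op 4 paint(0,1,R):
RRRRWWW
WWWWWWW
WWWWWWW
WBWWWWB
WWWWWWB
WWWWKWW
WWWWWWW
WWWWWWW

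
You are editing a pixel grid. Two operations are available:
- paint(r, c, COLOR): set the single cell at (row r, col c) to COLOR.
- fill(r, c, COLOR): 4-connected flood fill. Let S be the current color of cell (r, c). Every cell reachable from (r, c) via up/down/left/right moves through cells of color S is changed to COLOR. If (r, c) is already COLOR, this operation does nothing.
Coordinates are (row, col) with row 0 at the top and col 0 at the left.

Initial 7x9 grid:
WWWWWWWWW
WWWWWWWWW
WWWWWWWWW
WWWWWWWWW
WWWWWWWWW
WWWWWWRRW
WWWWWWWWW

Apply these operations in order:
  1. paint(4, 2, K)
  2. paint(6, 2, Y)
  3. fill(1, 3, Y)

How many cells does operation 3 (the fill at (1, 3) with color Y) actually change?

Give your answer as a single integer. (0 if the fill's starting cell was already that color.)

Answer: 59

Derivation:
After op 1 paint(4,2,K):
WWWWWWWWW
WWWWWWWWW
WWWWWWWWW
WWWWWWWWW
WWKWWWWWW
WWWWWWRRW
WWWWWWWWW
After op 2 paint(6,2,Y):
WWWWWWWWW
WWWWWWWWW
WWWWWWWWW
WWWWWWWWW
WWKWWWWWW
WWWWWWRRW
WWYWWWWWW
After op 3 fill(1,3,Y) [59 cells changed]:
YYYYYYYYY
YYYYYYYYY
YYYYYYYYY
YYYYYYYYY
YYKYYYYYY
YYYYYYRRY
YYYYYYYYY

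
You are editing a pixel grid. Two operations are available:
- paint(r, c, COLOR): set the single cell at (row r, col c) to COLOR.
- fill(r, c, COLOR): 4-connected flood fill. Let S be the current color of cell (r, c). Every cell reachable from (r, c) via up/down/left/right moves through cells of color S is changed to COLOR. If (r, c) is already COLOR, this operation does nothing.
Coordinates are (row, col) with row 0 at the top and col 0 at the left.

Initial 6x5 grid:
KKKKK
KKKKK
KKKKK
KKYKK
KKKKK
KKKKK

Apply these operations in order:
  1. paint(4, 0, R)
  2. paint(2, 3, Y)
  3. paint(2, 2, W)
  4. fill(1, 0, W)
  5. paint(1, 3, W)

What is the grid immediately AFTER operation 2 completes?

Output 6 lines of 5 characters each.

After op 1 paint(4,0,R):
KKKKK
KKKKK
KKKKK
KKYKK
RKKKK
KKKKK
After op 2 paint(2,3,Y):
KKKKK
KKKKK
KKKYK
KKYKK
RKKKK
KKKKK

Answer: KKKKK
KKKKK
KKKYK
KKYKK
RKKKK
KKKKK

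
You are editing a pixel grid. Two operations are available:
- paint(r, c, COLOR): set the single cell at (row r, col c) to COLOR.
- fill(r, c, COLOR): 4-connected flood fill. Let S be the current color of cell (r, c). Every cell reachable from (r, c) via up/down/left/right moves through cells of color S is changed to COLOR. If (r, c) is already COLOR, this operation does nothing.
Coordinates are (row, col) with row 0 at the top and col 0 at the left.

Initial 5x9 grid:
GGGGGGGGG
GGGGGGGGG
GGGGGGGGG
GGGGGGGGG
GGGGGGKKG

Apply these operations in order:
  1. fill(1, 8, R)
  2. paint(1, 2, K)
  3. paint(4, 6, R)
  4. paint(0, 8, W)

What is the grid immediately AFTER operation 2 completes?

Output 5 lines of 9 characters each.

Answer: RRRRRRRRR
RRKRRRRRR
RRRRRRRRR
RRRRRRRRR
RRRRRRKKR

Derivation:
After op 1 fill(1,8,R) [43 cells changed]:
RRRRRRRRR
RRRRRRRRR
RRRRRRRRR
RRRRRRRRR
RRRRRRKKR
After op 2 paint(1,2,K):
RRRRRRRRR
RRKRRRRRR
RRRRRRRRR
RRRRRRRRR
RRRRRRKKR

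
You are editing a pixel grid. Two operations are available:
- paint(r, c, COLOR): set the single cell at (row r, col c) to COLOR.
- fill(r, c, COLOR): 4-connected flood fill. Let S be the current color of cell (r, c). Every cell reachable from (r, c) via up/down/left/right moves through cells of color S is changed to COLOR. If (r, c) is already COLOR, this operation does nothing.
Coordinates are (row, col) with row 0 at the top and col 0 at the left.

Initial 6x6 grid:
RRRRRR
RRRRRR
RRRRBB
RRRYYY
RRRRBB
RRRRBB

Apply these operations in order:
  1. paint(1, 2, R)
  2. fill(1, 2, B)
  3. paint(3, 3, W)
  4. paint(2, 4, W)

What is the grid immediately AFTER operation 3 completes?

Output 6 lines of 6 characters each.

Answer: BBBBBB
BBBBBB
BBBBBB
BBBWYY
BBBBBB
BBBBBB

Derivation:
After op 1 paint(1,2,R):
RRRRRR
RRRRRR
RRRRBB
RRRYYY
RRRRBB
RRRRBB
After op 2 fill(1,2,B) [27 cells changed]:
BBBBBB
BBBBBB
BBBBBB
BBBYYY
BBBBBB
BBBBBB
After op 3 paint(3,3,W):
BBBBBB
BBBBBB
BBBBBB
BBBWYY
BBBBBB
BBBBBB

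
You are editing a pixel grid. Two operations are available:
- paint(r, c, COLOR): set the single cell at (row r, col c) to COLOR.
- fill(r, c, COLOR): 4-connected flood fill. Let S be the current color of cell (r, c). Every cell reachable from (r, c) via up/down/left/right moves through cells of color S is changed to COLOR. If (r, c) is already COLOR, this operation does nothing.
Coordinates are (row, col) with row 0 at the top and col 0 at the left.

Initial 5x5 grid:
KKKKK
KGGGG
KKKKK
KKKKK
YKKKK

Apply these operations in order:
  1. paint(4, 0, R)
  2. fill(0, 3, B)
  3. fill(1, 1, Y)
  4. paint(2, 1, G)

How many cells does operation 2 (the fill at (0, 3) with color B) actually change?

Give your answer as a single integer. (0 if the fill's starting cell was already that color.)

After op 1 paint(4,0,R):
KKKKK
KGGGG
KKKKK
KKKKK
RKKKK
After op 2 fill(0,3,B) [20 cells changed]:
BBBBB
BGGGG
BBBBB
BBBBB
RBBBB

Answer: 20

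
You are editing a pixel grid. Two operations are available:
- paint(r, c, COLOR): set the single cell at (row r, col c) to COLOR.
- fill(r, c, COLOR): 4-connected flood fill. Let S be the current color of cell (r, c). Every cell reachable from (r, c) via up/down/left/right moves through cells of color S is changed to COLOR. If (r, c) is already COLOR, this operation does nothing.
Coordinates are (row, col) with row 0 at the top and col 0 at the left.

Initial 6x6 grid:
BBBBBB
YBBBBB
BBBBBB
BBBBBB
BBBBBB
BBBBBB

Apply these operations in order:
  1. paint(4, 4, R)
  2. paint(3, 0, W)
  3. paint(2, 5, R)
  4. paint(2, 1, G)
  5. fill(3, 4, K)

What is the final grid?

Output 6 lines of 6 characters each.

Answer: KKKKKK
YKKKKK
BGKKKR
WKKKKK
KKKKRK
KKKKKK

Derivation:
After op 1 paint(4,4,R):
BBBBBB
YBBBBB
BBBBBB
BBBBBB
BBBBRB
BBBBBB
After op 2 paint(3,0,W):
BBBBBB
YBBBBB
BBBBBB
WBBBBB
BBBBRB
BBBBBB
After op 3 paint(2,5,R):
BBBBBB
YBBBBB
BBBBBR
WBBBBB
BBBBRB
BBBBBB
After op 4 paint(2,1,G):
BBBBBB
YBBBBB
BGBBBR
WBBBBB
BBBBRB
BBBBBB
After op 5 fill(3,4,K) [30 cells changed]:
KKKKKK
YKKKKK
BGKKKR
WKKKKK
KKKKRK
KKKKKK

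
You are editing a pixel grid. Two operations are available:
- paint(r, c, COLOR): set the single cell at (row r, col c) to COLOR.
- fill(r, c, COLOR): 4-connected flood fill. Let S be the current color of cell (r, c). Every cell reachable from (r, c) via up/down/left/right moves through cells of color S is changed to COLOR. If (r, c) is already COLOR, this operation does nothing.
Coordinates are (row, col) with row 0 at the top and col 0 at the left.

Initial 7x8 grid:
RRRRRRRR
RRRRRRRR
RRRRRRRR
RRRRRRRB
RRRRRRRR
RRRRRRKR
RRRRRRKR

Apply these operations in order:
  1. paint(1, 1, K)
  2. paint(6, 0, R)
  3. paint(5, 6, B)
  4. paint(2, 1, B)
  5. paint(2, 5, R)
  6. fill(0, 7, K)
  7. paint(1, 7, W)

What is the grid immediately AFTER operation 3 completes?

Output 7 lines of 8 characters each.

Answer: RRRRRRRR
RKRRRRRR
RRRRRRRR
RRRRRRRB
RRRRRRRR
RRRRRRBR
RRRRRRKR

Derivation:
After op 1 paint(1,1,K):
RRRRRRRR
RKRRRRRR
RRRRRRRR
RRRRRRRB
RRRRRRRR
RRRRRRKR
RRRRRRKR
After op 2 paint(6,0,R):
RRRRRRRR
RKRRRRRR
RRRRRRRR
RRRRRRRB
RRRRRRRR
RRRRRRKR
RRRRRRKR
After op 3 paint(5,6,B):
RRRRRRRR
RKRRRRRR
RRRRRRRR
RRRRRRRB
RRRRRRRR
RRRRRRBR
RRRRRRKR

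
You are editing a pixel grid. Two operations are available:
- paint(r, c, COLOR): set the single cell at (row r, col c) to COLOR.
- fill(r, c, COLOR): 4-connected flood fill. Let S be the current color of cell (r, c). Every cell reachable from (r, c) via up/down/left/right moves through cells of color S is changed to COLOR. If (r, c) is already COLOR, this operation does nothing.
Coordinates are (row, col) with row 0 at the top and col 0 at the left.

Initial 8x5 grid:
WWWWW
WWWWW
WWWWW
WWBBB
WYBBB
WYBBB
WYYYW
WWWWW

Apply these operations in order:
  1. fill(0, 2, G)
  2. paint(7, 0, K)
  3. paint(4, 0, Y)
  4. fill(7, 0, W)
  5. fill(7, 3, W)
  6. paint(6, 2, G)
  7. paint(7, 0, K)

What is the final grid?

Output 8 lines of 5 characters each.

After op 1 fill(0,2,G) [26 cells changed]:
GGGGG
GGGGG
GGGGG
GGBBB
GYBBB
GYBBB
GYYYG
GGGGG
After op 2 paint(7,0,K):
GGGGG
GGGGG
GGGGG
GGBBB
GYBBB
GYBBB
GYYYG
KGGGG
After op 3 paint(4,0,Y):
GGGGG
GGGGG
GGGGG
GGBBB
YYBBB
GYBBB
GYYYG
KGGGG
After op 4 fill(7,0,W) [1 cells changed]:
GGGGG
GGGGG
GGGGG
GGBBB
YYBBB
GYBBB
GYYYG
WGGGG
After op 5 fill(7,3,W) [5 cells changed]:
GGGGG
GGGGG
GGGGG
GGBBB
YYBBB
GYBBB
GYYYW
WWWWW
After op 6 paint(6,2,G):
GGGGG
GGGGG
GGGGG
GGBBB
YYBBB
GYBBB
GYGYW
WWWWW
After op 7 paint(7,0,K):
GGGGG
GGGGG
GGGGG
GGBBB
YYBBB
GYBBB
GYGYW
KWWWW

Answer: GGGGG
GGGGG
GGGGG
GGBBB
YYBBB
GYBBB
GYGYW
KWWWW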